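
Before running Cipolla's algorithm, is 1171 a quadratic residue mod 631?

Reduce the numerator: 1171 ≡ 540 (mod 631), so (1171/631) = (540/631).
Factor out 2: 540 = 2^2·135. Since 631 ≡ 7 (mod 8), (2/631) = +1, and (2/631)^2 = +1. Now have (135/631).
Both 135 ≡ 3 and 631 ≡ 3 (mod 4), so reciprocity gives (135/631) = -(631/135). Reduce: 631 ≡ 91 (mod 135). Now have -(91/135).
Both 91 ≡ 3 and 135 ≡ 3 (mod 4), so reciprocity gives (91/135) = -(135/91). Reduce: 135 ≡ 44 (mod 91). Now have (44/91).
Factor out 2: 44 = 2^2·11. Since 91 ≡ 3 (mod 8), (2/91) = -1, and (2/91)^2 = +1. Now have (11/91).
Both 11 ≡ 3 and 91 ≡ 3 (mod 4), so reciprocity gives (11/91) = -(91/11). Reduce: 91 ≡ 3 (mod 11). Now have -(3/11).
Both 3 ≡ 3 and 11 ≡ 3 (mod 4), so reciprocity gives (3/11) = -(11/3). Reduce: 11 ≡ 2 (mod 3). Now have (2/3).
Factor out 2: 2 = 2. Since 3 ≡ 3 (mod 8), (2/3) = -1. Now have -(1/3).
(1/3) = 1. Collecting the sign factors: -1.
The Legendre symbol is -1, so x^2 ≡ 1171 (mod 631) has no solution.

no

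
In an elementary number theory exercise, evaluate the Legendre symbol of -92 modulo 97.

-1

(-92/97)
  = (5/97)    [-92 ≡ 5 mod 97]
  = (97/5)    [QR: 5 ≡ 1 mod 4, sign kept]
  = (2/5)    [97 ≡ 2 mod 5]
  = -(1/5)    [5 ≡ 5 mod 8 ⇒ (2/5) = -1]
  = -1    [(1/5) = 1]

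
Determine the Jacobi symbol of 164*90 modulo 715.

By multiplicativity, (164·90/715) = (164/715)·(90/715).
First factor (164/715):
Factor out 2: 164 = 2^2·41. Since 715 ≡ 3 (mod 8), (2/715) = -1, and (2/715)^2 = +1. Now have (41/715).
41 ≡ 1 (mod 4), so quadratic reciprocity gives (41/715) = (715/41). Reduce: 715 ≡ 18 (mod 41). Now have (18/41).
Factor out 2: 18 = 2·9. Since 41 ≡ 1 (mod 8), (2/41) = +1. Now have (9/41).
9 ≡ 1 (mod 4), so quadratic reciprocity gives (9/41) = (41/9). Reduce: 41 ≡ 5 (mod 9). Now have (5/9).
5 ≡ 1 (mod 4), so quadratic reciprocity gives (5/9) = (9/5). Reduce: 9 ≡ 4 (mod 5). Now have (4/5).
Factor out 2: 4 = 2^2. Since 5 ≡ 5 (mod 8), (2/5) = -1, and (2/5)^2 = +1. Now have (1/5).
(1/5) = 1. Collecting the sign factors: 1.
Second factor (90/715):
Factor out 2: 90 = 2·45. Since 715 ≡ 3 (mod 8), (2/715) = -1. Now have -(45/715).
45 ≡ 1 (mod 4), so quadratic reciprocity gives (45/715) = (715/45). Reduce: 715 ≡ 40 (mod 45). Now have -(40/45).
Factor out 2: 40 = 2^3·5. Since 45 ≡ 5 (mod 8), (2/45) = -1, and (2/45)^3 = -1. Now have (5/45).
5 ≡ 1 (mod 4), so quadratic reciprocity gives (5/45) = (45/5). Reduce: 45 ≡ 0 (mod 5). Now have (0/5).
The numerator is now 0 with denominator 5 > 1: the symbol is 0.
Product: (1)·(0) = 0.

0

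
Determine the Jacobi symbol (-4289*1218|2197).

1

By multiplicativity, (-4289·1218|2197) = (-4289|2197)·(1218|2197).
First factor (-4289|2197):
(-4289|2197)
  = (4289|2197)    [2197 ≡ 1 mod 4 ⇒ (-1|2197) = +1]
  = (2092|2197)    [4289 ≡ 2092 mod 2197]
  = (523|2197)    [2197 ≡ 5 mod 8 ⇒ (2|2197)^2 = +1]
  = (2197|523)    [QR: 2197 ≡ 1 mod 4, sign kept]
  = (105|523)    [2197 ≡ 105 mod 523]
  = (523|105)    [QR: 105 ≡ 1 mod 4, sign kept]
  = (103|105)    [523 ≡ 103 mod 105]
  = (105|103)    [QR: 105 ≡ 1 mod 4, sign kept]
  = (2|103)    [105 ≡ 2 mod 103]
  = (1|103)    [103 ≡ 7 mod 8 ⇒ (2|103) = +1]
  = 1    [(1|103) = 1]
Second factor (1218|2197):
(1218|2197)
  = -(609|2197)    [2197 ≡ 5 mod 8 ⇒ (2|2197) = -1]
  = -(2197|609)    [QR: 609 ≡ 1 mod 4, sign kept]
  = -(370|609)    [2197 ≡ 370 mod 609]
  = -(185|609)    [609 ≡ 1 mod 8 ⇒ (2|609) = +1]
  = -(609|185)    [QR: 185 ≡ 1 mod 4, sign kept]
  = -(54|185)    [609 ≡ 54 mod 185]
  = -(27|185)    [185 ≡ 1 mod 8 ⇒ (2|185) = +1]
  = -(185|27)    [QR: 185 ≡ 1 mod 4, sign kept]
  = -(23|27)    [185 ≡ 23 mod 27]
  = (27|23)    [QR: both ≡ 3 mod 4, sign flips]
  = (4|23)    [27 ≡ 4 mod 23]
  = (1|23)    [23 ≡ 7 mod 8 ⇒ (2|23)^2 = +1]
  = 1    [(1|23) = 1]
Product: (1)·(1) = 1.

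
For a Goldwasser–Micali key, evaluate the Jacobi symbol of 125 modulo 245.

0

(125 / 245)
  = (245 / 125)    [QR: 125 ≡ 1 mod 4, sign kept]
  = (120 / 125)    [245 ≡ 120 mod 125]
  = -(15 / 125)    [125 ≡ 5 mod 8 ⇒ (2 / 125)^3 = -1]
  = -(125 / 15)    [QR: 125 ≡ 1 mod 4, sign kept]
  = -(5 / 15)    [125 ≡ 5 mod 15]
  = -(15 / 5)    [QR: 5 ≡ 1 mod 4, sign kept]
  = -(0 / 5)    [15 ≡ 0 mod 5]
  = 0    [numerator 0, gcd > 1]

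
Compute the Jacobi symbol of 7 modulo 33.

33 ≡ 1 (mod 4), so quadratic reciprocity gives (7/33) = (33/7). Reduce: 33 ≡ 5 (mod 7). Now have (5/7).
5 ≡ 1 (mod 4), so quadratic reciprocity gives (5/7) = (7/5). Reduce: 7 ≡ 2 (mod 5). Now have (2/5).
Factor out 2: 2 = 2. Since 5 ≡ 5 (mod 8), (2/5) = -1. Now have -(1/5).
(1/5) = 1. Collecting the sign factors: -1.

-1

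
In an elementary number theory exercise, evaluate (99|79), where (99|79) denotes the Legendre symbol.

1

(99|79)
  = (20|79)    [99 ≡ 20 mod 79]
  = (5|79)    [79 ≡ 7 mod 8 ⇒ (2|79)^2 = +1]
  = (79|5)    [QR: 5 ≡ 1 mod 4, sign kept]
  = (4|5)    [79 ≡ 4 mod 5]
  = (1|5)    [5 ≡ 5 mod 8 ⇒ (2|5)^2 = +1]
  = 1    [(1|5) = 1]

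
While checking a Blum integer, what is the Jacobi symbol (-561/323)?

0

Reduce the numerator: -561 ≡ 85 (mod 323), so (-561/323) = (85/323).
85 ≡ 1 (mod 4), so quadratic reciprocity gives (85/323) = (323/85). Reduce: 323 ≡ 68 (mod 85). Now have (68/85).
Factor out 2: 68 = 2^2·17. Since 85 ≡ 5 (mod 8), (2/85) = -1, and (2/85)^2 = +1. Now have (17/85).
17 ≡ 1 (mod 4), so quadratic reciprocity gives (17/85) = (85/17). Reduce: 85 ≡ 0 (mod 17). Now have (0/17).
The numerator is now 0 with denominator 17 > 1: the symbol is 0.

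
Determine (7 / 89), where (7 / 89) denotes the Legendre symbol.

-1

89 ≡ 1 (mod 4), so quadratic reciprocity gives (7 / 89) = (89 / 7). Reduce: 89 ≡ 5 (mod 7). Now have (5 / 7).
5 ≡ 1 (mod 4), so quadratic reciprocity gives (5 / 7) = (7 / 5). Reduce: 7 ≡ 2 (mod 5). Now have (2 / 5).
Factor out 2: 2 = 2. Since 5 ≡ 5 (mod 8), (2 / 5) = -1. Now have -(1 / 5).
(1 / 5) = 1. Collecting the sign factors: -1.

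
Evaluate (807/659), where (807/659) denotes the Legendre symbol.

(807/659)
  = (148/659)    [807 ≡ 148 mod 659]
  = (37/659)    [659 ≡ 3 mod 8 ⇒ (2/659)^2 = +1]
  = (659/37)    [QR: 37 ≡ 1 mod 4, sign kept]
  = (30/37)    [659 ≡ 30 mod 37]
  = -(15/37)    [37 ≡ 5 mod 8 ⇒ (2/37) = -1]
  = -(37/15)    [QR: 37 ≡ 1 mod 4, sign kept]
  = -(7/15)    [37 ≡ 7 mod 15]
  = (15/7)    [QR: both ≡ 3 mod 4, sign flips]
  = (1/7)    [15 ≡ 1 mod 7]
  = 1    [(1/7) = 1]

1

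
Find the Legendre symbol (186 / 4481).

1

Factor out 2: 186 = 2·93. Since 4481 ≡ 1 (mod 8), (2 / 4481) = +1. Now have (93 / 4481).
93 ≡ 1 (mod 4), so quadratic reciprocity gives (93 / 4481) = (4481 / 93). Reduce: 4481 ≡ 17 (mod 93). Now have (17 / 93).
17 ≡ 1 (mod 4), so quadratic reciprocity gives (17 / 93) = (93 / 17). Reduce: 93 ≡ 8 (mod 17). Now have (8 / 17).
Factor out 2: 8 = 2^3. Since 17 ≡ 1 (mod 8), (2 / 17) = +1, and (2 / 17)^3 = +1. Now have (1 / 17).
(1 / 17) = 1. Collecting the sign factors: 1.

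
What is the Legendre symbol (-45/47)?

Pull out -1: (-45/47) = (-1/47)·(45/47). Since 47 ≡ 3 (mod 4), (-1/47) = -1. Now have -(45/47).
45 ≡ 1 (mod 4), so quadratic reciprocity gives (45/47) = (47/45). Reduce: 47 ≡ 2 (mod 45). Now have -(2/45).
Factor out 2: 2 = 2. Since 45 ≡ 5 (mod 8), (2/45) = -1. Now have (1/45).
(1/45) = 1. Collecting the sign factors: 1.

1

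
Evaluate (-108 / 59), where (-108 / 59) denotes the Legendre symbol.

-1

Reduce the numerator: -108 ≡ 10 (mod 59), so (-108 / 59) = (10 / 59).
Factor out 2: 10 = 2·5. Since 59 ≡ 3 (mod 8), (2 / 59) = -1. Now have -(5 / 59).
5 ≡ 1 (mod 4), so quadratic reciprocity gives (5 / 59) = (59 / 5). Reduce: 59 ≡ 4 (mod 5). Now have -(4 / 5).
Factor out 2: 4 = 2^2. Since 5 ≡ 5 (mod 8), (2 / 5) = -1, and (2 / 5)^2 = +1. Now have -(1 / 5).
(1 / 5) = 1. Collecting the sign factors: -1.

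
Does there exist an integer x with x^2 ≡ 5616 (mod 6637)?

Factor out 2: 5616 = 2^4·351. Since 6637 ≡ 5 (mod 8), (2/6637) = -1, and (2/6637)^4 = +1. Now have (351/6637).
6637 ≡ 1 (mod 4), so quadratic reciprocity gives (351/6637) = (6637/351). Reduce: 6637 ≡ 319 (mod 351). Now have (319/351).
Both 319 ≡ 3 and 351 ≡ 3 (mod 4), so reciprocity gives (319/351) = -(351/319). Reduce: 351 ≡ 32 (mod 319). Now have -(32/319).
Factor out 2: 32 = 2^5. Since 319 ≡ 7 (mod 8), (2/319) = +1, and (2/319)^5 = +1. Now have -(1/319).
(1/319) = 1. Collecting the sign factors: -1.
The Legendre symbol is -1, so x^2 ≡ 5616 (mod 6637) has no solution.

no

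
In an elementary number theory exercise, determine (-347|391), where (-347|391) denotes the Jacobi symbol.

(-347|391)
  = (44|391)    [-347 ≡ 44 mod 391]
  = (11|391)    [391 ≡ 7 mod 8 ⇒ (2|391)^2 = +1]
  = -(391|11)    [QR: both ≡ 3 mod 4, sign flips]
  = -(6|11)    [391 ≡ 6 mod 11]
  = (3|11)    [11 ≡ 3 mod 8 ⇒ (2|11) = -1]
  = -(11|3)    [QR: both ≡ 3 mod 4, sign flips]
  = -(2|3)    [11 ≡ 2 mod 3]
  = (1|3)    [3 ≡ 3 mod 8 ⇒ (2|3) = -1]
  = 1    [(1|3) = 1]

1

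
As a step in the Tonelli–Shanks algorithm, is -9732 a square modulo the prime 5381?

no

(-9732|5381)
  = (1030|5381)    [-9732 ≡ 1030 mod 5381]
  = -(515|5381)    [5381 ≡ 5 mod 8 ⇒ (2|5381) = -1]
  = -(5381|515)    [QR: 5381 ≡ 1 mod 4, sign kept]
  = -(231|515)    [5381 ≡ 231 mod 515]
  = (515|231)    [QR: both ≡ 3 mod 4, sign flips]
  = (53|231)    [515 ≡ 53 mod 231]
  = (231|53)    [QR: 53 ≡ 1 mod 4, sign kept]
  = (19|53)    [231 ≡ 19 mod 53]
  = (53|19)    [QR: 53 ≡ 1 mod 4, sign kept]
  = (15|19)    [53 ≡ 15 mod 19]
  = -(19|15)    [QR: both ≡ 3 mod 4, sign flips]
  = -(4|15)    [19 ≡ 4 mod 15]
  = -(1|15)    [15 ≡ 7 mod 8 ⇒ (2|15)^2 = +1]
  = -1    [(1|15) = 1]
(-9732|5381) = -1, and 5381 is prime, so -9732 is not a quadratic residue mod 5381.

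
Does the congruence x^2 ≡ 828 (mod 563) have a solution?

(828/563)
  = (265/563)    [828 ≡ 265 mod 563]
  = (563/265)    [QR: 265 ≡ 1 mod 4, sign kept]
  = (33/265)    [563 ≡ 33 mod 265]
  = (265/33)    [QR: 33 ≡ 1 mod 4, sign kept]
  = (1/33)    [265 ≡ 1 mod 33]
  = 1    [(1/33) = 1]
The Legendre symbol is 1, so x^2 ≡ 828 (mod 563) has solution.

yes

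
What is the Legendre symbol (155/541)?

541 ≡ 1 (mod 4), so quadratic reciprocity gives (155/541) = (541/155). Reduce: 541 ≡ 76 (mod 155). Now have (76/155).
Factor out 2: 76 = 2^2·19. Since 155 ≡ 3 (mod 8), (2/155) = -1, and (2/155)^2 = +1. Now have (19/155).
Both 19 ≡ 3 and 155 ≡ 3 (mod 4), so reciprocity gives (19/155) = -(155/19). Reduce: 155 ≡ 3 (mod 19). Now have -(3/19).
Both 3 ≡ 3 and 19 ≡ 3 (mod 4), so reciprocity gives (3/19) = -(19/3). Reduce: 19 ≡ 1 (mod 3). Now have (1/3).
(1/3) = 1. Collecting the sign factors: 1.

1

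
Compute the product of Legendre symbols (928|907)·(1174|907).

By multiplicativity, (928·1174|907) = (928|907)·(1174|907).
First factor (928|907):
(928|907)
  = (21|907)    [928 ≡ 21 mod 907]
  = (907|21)    [QR: 21 ≡ 1 mod 4, sign kept]
  = (4|21)    [907 ≡ 4 mod 21]
  = (1|21)    [21 ≡ 5 mod 8 ⇒ (2|21)^2 = +1]
  = 1    [(1|21) = 1]
Second factor (1174|907):
(1174|907)
  = (267|907)    [1174 ≡ 267 mod 907]
  = -(907|267)    [QR: both ≡ 3 mod 4, sign flips]
  = -(106|267)    [907 ≡ 106 mod 267]
  = (53|267)    [267 ≡ 3 mod 8 ⇒ (2|267) = -1]
  = (267|53)    [QR: 53 ≡ 1 mod 4, sign kept]
  = (2|53)    [267 ≡ 2 mod 53]
  = -(1|53)    [53 ≡ 5 mod 8 ⇒ (2|53) = -1]
  = -1    [(1|53) = 1]
Product: (1)·(-1) = -1.

-1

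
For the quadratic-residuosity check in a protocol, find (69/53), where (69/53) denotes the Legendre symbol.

(69/53)
  = (16/53)    [69 ≡ 16 mod 53]
  = (1/53)    [53 ≡ 5 mod 8 ⇒ (2/53)^4 = +1]
  = 1    [(1/53) = 1]

1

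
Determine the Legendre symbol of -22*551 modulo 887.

By multiplicativity, (-22·551/887) = (-22/887)·(551/887).
First factor (-22/887):
Reduce the numerator: -22 ≡ 865 (mod 887), so (-22/887) = (865/887).
865 ≡ 1 (mod 4), so quadratic reciprocity gives (865/887) = (887/865). Reduce: 887 ≡ 22 (mod 865). Now have (22/865).
Factor out 2: 22 = 2·11. Since 865 ≡ 1 (mod 8), (2/865) = +1. Now have (11/865).
865 ≡ 1 (mod 4), so quadratic reciprocity gives (11/865) = (865/11). Reduce: 865 ≡ 7 (mod 11). Now have (7/11).
Both 7 ≡ 3 and 11 ≡ 3 (mod 4), so reciprocity gives (7/11) = -(11/7). Reduce: 11 ≡ 4 (mod 7). Now have -(4/7).
Factor out 2: 4 = 2^2. Since 7 ≡ 7 (mod 8), (2/7) = +1, and (2/7)^2 = +1. Now have -(1/7).
(1/7) = 1. Collecting the sign factors: -1.
Second factor (551/887):
Both 551 ≡ 3 and 887 ≡ 3 (mod 4), so reciprocity gives (551/887) = -(887/551). Reduce: 887 ≡ 336 (mod 551). Now have -(336/551).
Factor out 2: 336 = 2^4·21. Since 551 ≡ 7 (mod 8), (2/551) = +1, and (2/551)^4 = +1. Now have -(21/551).
21 ≡ 1 (mod 4), so quadratic reciprocity gives (21/551) = (551/21). Reduce: 551 ≡ 5 (mod 21). Now have -(5/21).
5 ≡ 1 (mod 4), so quadratic reciprocity gives (5/21) = (21/5). Reduce: 21 ≡ 1 (mod 5). Now have -(1/5).
(1/5) = 1. Collecting the sign factors: -1.
Product: (-1)·(-1) = 1.

1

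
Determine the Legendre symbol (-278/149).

Pull out -1: (-278/149) = (-1/149)·(278/149). Since 149 ≡ 1 (mod 4), (-1/149) = +1. Now have (278/149).
Reduce the numerator: 278 ≡ 129 (mod 149), so (278/149) = (129/149).
129 ≡ 1 (mod 4), so quadratic reciprocity gives (129/149) = (149/129). Reduce: 149 ≡ 20 (mod 129). Now have (20/129).
Factor out 2: 20 = 2^2·5. Since 129 ≡ 1 (mod 8), (2/129) = +1, and (2/129)^2 = +1. Now have (5/129).
5 ≡ 1 (mod 4), so quadratic reciprocity gives (5/129) = (129/5). Reduce: 129 ≡ 4 (mod 5). Now have (4/5).
Factor out 2: 4 = 2^2. Since 5 ≡ 5 (mod 8), (2/5) = -1, and (2/5)^2 = +1. Now have (1/5).
(1/5) = 1. Collecting the sign factors: 1.

1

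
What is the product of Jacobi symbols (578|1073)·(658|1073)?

-1

By multiplicativity, (578·658|1073) = (578|1073)·(658|1073).
First factor (578|1073):
(578|1073)
  = (289|1073)    [1073 ≡ 1 mod 8 ⇒ (2|1073) = +1]
  = (1073|289)    [QR: 289 ≡ 1 mod 4, sign kept]
  = (206|289)    [1073 ≡ 206 mod 289]
  = (103|289)    [289 ≡ 1 mod 8 ⇒ (2|289) = +1]
  = (289|103)    [QR: 289 ≡ 1 mod 4, sign kept]
  = (83|103)    [289 ≡ 83 mod 103]
  = -(103|83)    [QR: both ≡ 3 mod 4, sign flips]
  = -(20|83)    [103 ≡ 20 mod 83]
  = -(5|83)    [83 ≡ 3 mod 8 ⇒ (2|83)^2 = +1]
  = -(83|5)    [QR: 5 ≡ 1 mod 4, sign kept]
  = -(3|5)    [83 ≡ 3 mod 5]
  = -(5|3)    [QR: 5 ≡ 1 mod 4, sign kept]
  = -(2|3)    [5 ≡ 2 mod 3]
  = (1|3)    [3 ≡ 3 mod 8 ⇒ (2|3) = -1]
  = 1    [(1|3) = 1]
Second factor (658|1073):
(658|1073)
  = (329|1073)    [1073 ≡ 1 mod 8 ⇒ (2|1073) = +1]
  = (1073|329)    [QR: 329 ≡ 1 mod 4, sign kept]
  = (86|329)    [1073 ≡ 86 mod 329]
  = (43|329)    [329 ≡ 1 mod 8 ⇒ (2|329) = +1]
  = (329|43)    [QR: 329 ≡ 1 mod 4, sign kept]
  = (28|43)    [329 ≡ 28 mod 43]
  = (7|43)    [43 ≡ 3 mod 8 ⇒ (2|43)^2 = +1]
  = -(43|7)    [QR: both ≡ 3 mod 4, sign flips]
  = -(1|7)    [43 ≡ 1 mod 7]
  = -1    [(1|7) = 1]
Product: (1)·(-1) = -1.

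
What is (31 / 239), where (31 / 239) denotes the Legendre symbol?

1

(31 / 239)
  = -(239 / 31)    [QR: both ≡ 3 mod 4, sign flips]
  = -(22 / 31)    [239 ≡ 22 mod 31]
  = -(11 / 31)    [31 ≡ 7 mod 8 ⇒ (2 / 31) = +1]
  = (31 / 11)    [QR: both ≡ 3 mod 4, sign flips]
  = (9 / 11)    [31 ≡ 9 mod 11]
  = (11 / 9)    [QR: 9 ≡ 1 mod 4, sign kept]
  = (2 / 9)    [11 ≡ 2 mod 9]
  = (1 / 9)    [9 ≡ 1 mod 8 ⇒ (2 / 9) = +1]
  = 1    [(1 / 9) = 1]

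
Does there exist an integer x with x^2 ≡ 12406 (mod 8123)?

yes

Reduce the numerator: 12406 ≡ 4283 (mod 8123), so (12406|8123) = (4283|8123).
Both 4283 ≡ 3 and 8123 ≡ 3 (mod 4), so reciprocity gives (4283|8123) = -(8123|4283). Reduce: 8123 ≡ 3840 (mod 4283). Now have -(3840|4283).
Factor out 2: 3840 = 2^8·15. Since 4283 ≡ 3 (mod 8), (2|4283) = -1, and (2|4283)^8 = +1. Now have -(15|4283).
Both 15 ≡ 3 and 4283 ≡ 3 (mod 4), so reciprocity gives (15|4283) = -(4283|15). Reduce: 4283 ≡ 8 (mod 15). Now have (8|15).
Factor out 2: 8 = 2^3. Since 15 ≡ 7 (mod 8), (2|15) = +1, and (2|15)^3 = +1. Now have (1|15).
(1|15) = 1. Collecting the sign factors: 1.
The Legendre symbol is 1, so x^2 ≡ 12406 (mod 8123) has solution.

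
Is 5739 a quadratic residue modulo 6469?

yes

6469 ≡ 1 (mod 4), so quadratic reciprocity gives (5739/6469) = (6469/5739). Reduce: 6469 ≡ 730 (mod 5739). Now have (730/5739).
Factor out 2: 730 = 2·365. Since 5739 ≡ 3 (mod 8), (2/5739) = -1. Now have -(365/5739).
365 ≡ 1 (mod 4), so quadratic reciprocity gives (365/5739) = (5739/365). Reduce: 5739 ≡ 264 (mod 365). Now have -(264/365).
Factor out 2: 264 = 2^3·33. Since 365 ≡ 5 (mod 8), (2/365) = -1, and (2/365)^3 = -1. Now have (33/365).
33 ≡ 1 (mod 4), so quadratic reciprocity gives (33/365) = (365/33). Reduce: 365 ≡ 2 (mod 33). Now have (2/33).
Factor out 2: 2 = 2. Since 33 ≡ 1 (mod 8), (2/33) = +1. Now have (1/33).
(1/33) = 1. Collecting the sign factors: 1.
The Legendre symbol is 1, so x^2 ≡ 5739 (mod 6469) has solution.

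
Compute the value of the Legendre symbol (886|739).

Reduce the numerator: 886 ≡ 147 (mod 739), so (886|739) = (147|739).
Both 147 ≡ 3 and 739 ≡ 3 (mod 4), so reciprocity gives (147|739) = -(739|147). Reduce: 739 ≡ 4 (mod 147). Now have -(4|147).
Factor out 2: 4 = 2^2. Since 147 ≡ 3 (mod 8), (2|147) = -1, and (2|147)^2 = +1. Now have -(1|147).
(1|147) = 1. Collecting the sign factors: -1.

-1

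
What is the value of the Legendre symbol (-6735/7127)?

Pull out -1: (-6735/7127) = (-1/7127)·(6735/7127). Since 7127 ≡ 3 (mod 4), (-1/7127) = -1. Now have -(6735/7127).
Both 6735 ≡ 3 and 7127 ≡ 3 (mod 4), so reciprocity gives (6735/7127) = -(7127/6735). Reduce: 7127 ≡ 392 (mod 6735). Now have (392/6735).
Factor out 2: 392 = 2^3·49. Since 6735 ≡ 7 (mod 8), (2/6735) = +1, and (2/6735)^3 = +1. Now have (49/6735).
49 ≡ 1 (mod 4), so quadratic reciprocity gives (49/6735) = (6735/49). Reduce: 6735 ≡ 22 (mod 49). Now have (22/49).
Factor out 2: 22 = 2·11. Since 49 ≡ 1 (mod 8), (2/49) = +1. Now have (11/49).
49 ≡ 1 (mod 4), so quadratic reciprocity gives (11/49) = (49/11). Reduce: 49 ≡ 5 (mod 11). Now have (5/11).
5 ≡ 1 (mod 4), so quadratic reciprocity gives (5/11) = (11/5). Reduce: 11 ≡ 1 (mod 5). Now have (1/5).
(1/5) = 1. Collecting the sign factors: 1.

1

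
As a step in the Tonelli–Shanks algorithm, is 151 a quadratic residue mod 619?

Both 151 ≡ 3 and 619 ≡ 3 (mod 4), so reciprocity gives (151|619) = -(619|151). Reduce: 619 ≡ 15 (mod 151). Now have -(15|151).
Both 15 ≡ 3 and 151 ≡ 3 (mod 4), so reciprocity gives (15|151) = -(151|15). Reduce: 151 ≡ 1 (mod 15). Now have (1|15).
(1|15) = 1. Collecting the sign factors: 1.
(151|619) = 1, and 619 is prime, so 151 is a quadratic residue mod 619.

yes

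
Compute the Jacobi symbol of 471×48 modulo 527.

By multiplicativity, (471·48/527) = (471/527)·(48/527).
First factor (471/527):
Both 471 ≡ 3 and 527 ≡ 3 (mod 4), so reciprocity gives (471/527) = -(527/471). Reduce: 527 ≡ 56 (mod 471). Now have -(56/471).
Factor out 2: 56 = 2^3·7. Since 471 ≡ 7 (mod 8), (2/471) = +1, and (2/471)^3 = +1. Now have -(7/471).
Both 7 ≡ 3 and 471 ≡ 3 (mod 4), so reciprocity gives (7/471) = -(471/7). Reduce: 471 ≡ 2 (mod 7). Now have (2/7).
Factor out 2: 2 = 2. Since 7 ≡ 7 (mod 8), (2/7) = +1. Now have (1/7).
(1/7) = 1. Collecting the sign factors: 1.
Second factor (48/527):
Factor out 2: 48 = 2^4·3. Since 527 ≡ 7 (mod 8), (2/527) = +1, and (2/527)^4 = +1. Now have (3/527).
Both 3 ≡ 3 and 527 ≡ 3 (mod 4), so reciprocity gives (3/527) = -(527/3). Reduce: 527 ≡ 2 (mod 3). Now have -(2/3).
Factor out 2: 2 = 2. Since 3 ≡ 3 (mod 8), (2/3) = -1. Now have (1/3).
(1/3) = 1. Collecting the sign factors: 1.
Product: (1)·(1) = 1.

1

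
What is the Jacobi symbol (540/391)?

(540/391)
  = (149/391)    [540 ≡ 149 mod 391]
  = (391/149)    [QR: 149 ≡ 1 mod 4, sign kept]
  = (93/149)    [391 ≡ 93 mod 149]
  = (149/93)    [QR: 93 ≡ 1 mod 4, sign kept]
  = (56/93)    [149 ≡ 56 mod 93]
  = -(7/93)    [93 ≡ 5 mod 8 ⇒ (2/93)^3 = -1]
  = -(93/7)    [QR: 93 ≡ 1 mod 4, sign kept]
  = -(2/7)    [93 ≡ 2 mod 7]
  = -(1/7)    [7 ≡ 7 mod 8 ⇒ (2/7) = +1]
  = -1    [(1/7) = 1]

-1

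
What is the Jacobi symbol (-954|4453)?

(-954|4453)
  = (3499|4453)    [-954 ≡ 3499 mod 4453]
  = (4453|3499)    [QR: 4453 ≡ 1 mod 4, sign kept]
  = (954|3499)    [4453 ≡ 954 mod 3499]
  = -(477|3499)    [3499 ≡ 3 mod 8 ⇒ (2|3499) = -1]
  = -(3499|477)    [QR: 477 ≡ 1 mod 4, sign kept]
  = -(160|477)    [3499 ≡ 160 mod 477]
  = (5|477)    [477 ≡ 5 mod 8 ⇒ (2|477)^5 = -1]
  = (477|5)    [QR: 5 ≡ 1 mod 4, sign kept]
  = (2|5)    [477 ≡ 2 mod 5]
  = -(1|5)    [5 ≡ 5 mod 8 ⇒ (2|5) = -1]
  = -1    [(1|5) = 1]

-1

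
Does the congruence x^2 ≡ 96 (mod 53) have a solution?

(96|53)
  = (43|53)    [96 ≡ 43 mod 53]
  = (53|43)    [QR: 53 ≡ 1 mod 4, sign kept]
  = (10|43)    [53 ≡ 10 mod 43]
  = -(5|43)    [43 ≡ 3 mod 8 ⇒ (2|43) = -1]
  = -(43|5)    [QR: 5 ≡ 1 mod 4, sign kept]
  = -(3|5)    [43 ≡ 3 mod 5]
  = -(5|3)    [QR: 5 ≡ 1 mod 4, sign kept]
  = -(2|3)    [5 ≡ 2 mod 3]
  = (1|3)    [3 ≡ 3 mod 8 ⇒ (2|3) = -1]
  = 1    [(1|3) = 1]
The Legendre symbol is 1, so x^2 ≡ 96 (mod 53) has solution.

yes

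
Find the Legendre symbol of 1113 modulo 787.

(1113/787)
  = (326/787)    [1113 ≡ 326 mod 787]
  = -(163/787)    [787 ≡ 3 mod 8 ⇒ (2/787) = -1]
  = (787/163)    [QR: both ≡ 3 mod 4, sign flips]
  = (135/163)    [787 ≡ 135 mod 163]
  = -(163/135)    [QR: both ≡ 3 mod 4, sign flips]
  = -(28/135)    [163 ≡ 28 mod 135]
  = -(7/135)    [135 ≡ 7 mod 8 ⇒ (2/135)^2 = +1]
  = (135/7)    [QR: both ≡ 3 mod 4, sign flips]
  = (2/7)    [135 ≡ 2 mod 7]
  = (1/7)    [7 ≡ 7 mod 8 ⇒ (2/7) = +1]
  = 1    [(1/7) = 1]

1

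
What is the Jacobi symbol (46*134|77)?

By multiplicativity, (46·134|77) = (46|77)·(134|77).
First factor (46|77):
Factor out 2: 46 = 2·23. Since 77 ≡ 5 (mod 8), (2|77) = -1. Now have -(23|77).
77 ≡ 1 (mod 4), so quadratic reciprocity gives (23|77) = (77|23). Reduce: 77 ≡ 8 (mod 23). Now have -(8|23).
Factor out 2: 8 = 2^3. Since 23 ≡ 7 (mod 8), (2|23) = +1, and (2|23)^3 = +1. Now have -(1|23).
(1|23) = 1. Collecting the sign factors: -1.
Second factor (134|77):
Reduce the numerator: 134 ≡ 57 (mod 77), so (134|77) = (57|77).
57 ≡ 1 (mod 4), so quadratic reciprocity gives (57|77) = (77|57). Reduce: 77 ≡ 20 (mod 57). Now have (20|57).
Factor out 2: 20 = 2^2·5. Since 57 ≡ 1 (mod 8), (2|57) = +1, and (2|57)^2 = +1. Now have (5|57).
5 ≡ 1 (mod 4), so quadratic reciprocity gives (5|57) = (57|5). Reduce: 57 ≡ 2 (mod 5). Now have (2|5).
Factor out 2: 2 = 2. Since 5 ≡ 5 (mod 8), (2|5) = -1. Now have -(1|5).
(1|5) = 1. Collecting the sign factors: -1.
Product: (-1)·(-1) = 1.

1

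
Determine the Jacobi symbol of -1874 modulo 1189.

(-1874|1189)
  = (1874|1189)    [1189 ≡ 1 mod 4 ⇒ (-1|1189) = +1]
  = (685|1189)    [1874 ≡ 685 mod 1189]
  = (1189|685)    [QR: 685 ≡ 1 mod 4, sign kept]
  = (504|685)    [1189 ≡ 504 mod 685]
  = -(63|685)    [685 ≡ 5 mod 8 ⇒ (2|685)^3 = -1]
  = -(685|63)    [QR: 685 ≡ 1 mod 4, sign kept]
  = -(55|63)    [685 ≡ 55 mod 63]
  = (63|55)    [QR: both ≡ 3 mod 4, sign flips]
  = (8|55)    [63 ≡ 8 mod 55]
  = (1|55)    [55 ≡ 7 mod 8 ⇒ (2|55)^3 = +1]
  = 1    [(1|55) = 1]

1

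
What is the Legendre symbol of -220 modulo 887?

Pull out -1: (-220/887) = (-1/887)·(220/887). Since 887 ≡ 3 (mod 4), (-1/887) = -1. Now have -(220/887).
Factor out 2: 220 = 2^2·55. Since 887 ≡ 7 (mod 8), (2/887) = +1, and (2/887)^2 = +1. Now have -(55/887).
Both 55 ≡ 3 and 887 ≡ 3 (mod 4), so reciprocity gives (55/887) = -(887/55). Reduce: 887 ≡ 7 (mod 55). Now have (7/55).
Both 7 ≡ 3 and 55 ≡ 3 (mod 4), so reciprocity gives (7/55) = -(55/7). Reduce: 55 ≡ 6 (mod 7). Now have -(6/7).
Factor out 2: 6 = 2·3. Since 7 ≡ 7 (mod 8), (2/7) = +1. Now have -(3/7).
Both 3 ≡ 3 and 7 ≡ 3 (mod 4), so reciprocity gives (3/7) = -(7/3). Reduce: 7 ≡ 1 (mod 3). Now have (1/3).
(1/3) = 1. Collecting the sign factors: 1.

1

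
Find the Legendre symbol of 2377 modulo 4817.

(2377|4817)
  = (4817|2377)    [QR: 2377 ≡ 1 mod 4, sign kept]
  = (63|2377)    [4817 ≡ 63 mod 2377]
  = (2377|63)    [QR: 2377 ≡ 1 mod 4, sign kept]
  = (46|63)    [2377 ≡ 46 mod 63]
  = (23|63)    [63 ≡ 7 mod 8 ⇒ (2|63) = +1]
  = -(63|23)    [QR: both ≡ 3 mod 4, sign flips]
  = -(17|23)    [63 ≡ 17 mod 23]
  = -(23|17)    [QR: 17 ≡ 1 mod 4, sign kept]
  = -(6|17)    [23 ≡ 6 mod 17]
  = -(3|17)    [17 ≡ 1 mod 8 ⇒ (2|17) = +1]
  = -(17|3)    [QR: 17 ≡ 1 mod 4, sign kept]
  = -(2|3)    [17 ≡ 2 mod 3]
  = (1|3)    [3 ≡ 3 mod 8 ⇒ (2|3) = -1]
  = 1    [(1|3) = 1]

1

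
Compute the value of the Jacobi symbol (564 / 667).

(564 / 667)
  = (141 / 667)    [667 ≡ 3 mod 8 ⇒ (2 / 667)^2 = +1]
  = (667 / 141)    [QR: 141 ≡ 1 mod 4, sign kept]
  = (103 / 141)    [667 ≡ 103 mod 141]
  = (141 / 103)    [QR: 141 ≡ 1 mod 4, sign kept]
  = (38 / 103)    [141 ≡ 38 mod 103]
  = (19 / 103)    [103 ≡ 7 mod 8 ⇒ (2 / 103) = +1]
  = -(103 / 19)    [QR: both ≡ 3 mod 4, sign flips]
  = -(8 / 19)    [103 ≡ 8 mod 19]
  = (1 / 19)    [19 ≡ 3 mod 8 ⇒ (2 / 19)^3 = -1]
  = 1    [(1 / 19) = 1]

1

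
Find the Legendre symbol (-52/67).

Reduce the numerator: -52 ≡ 15 (mod 67), so (-52/67) = (15/67).
Both 15 ≡ 3 and 67 ≡ 3 (mod 4), so reciprocity gives (15/67) = -(67/15). Reduce: 67 ≡ 7 (mod 15). Now have -(7/15).
Both 7 ≡ 3 and 15 ≡ 3 (mod 4), so reciprocity gives (7/15) = -(15/7). Reduce: 15 ≡ 1 (mod 7). Now have (1/7).
(1/7) = 1. Collecting the sign factors: 1.

1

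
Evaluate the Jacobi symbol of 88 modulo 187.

Factor out 2: 88 = 2^3·11. Since 187 ≡ 3 (mod 8), (2 / 187) = -1, and (2 / 187)^3 = -1. Now have -(11 / 187).
Both 11 ≡ 3 and 187 ≡ 3 (mod 4), so reciprocity gives (11 / 187) = -(187 / 11). Reduce: 187 ≡ 0 (mod 11). Now have (0 / 11).
The numerator is now 0 with denominator 11 > 1: the symbol is 0.

0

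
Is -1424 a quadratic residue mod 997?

yes

(-1424/997)
  = (570/997)    [-1424 ≡ 570 mod 997]
  = -(285/997)    [997 ≡ 5 mod 8 ⇒ (2/997) = -1]
  = -(997/285)    [QR: 285 ≡ 1 mod 4, sign kept]
  = -(142/285)    [997 ≡ 142 mod 285]
  = (71/285)    [285 ≡ 5 mod 8 ⇒ (2/285) = -1]
  = (285/71)    [QR: 285 ≡ 1 mod 4, sign kept]
  = (1/71)    [285 ≡ 1 mod 71]
  = 1    [(1/71) = 1]
The Legendre symbol is 1, so x^2 ≡ -1424 (mod 997) has solution.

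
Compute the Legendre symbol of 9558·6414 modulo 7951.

1

By multiplicativity, (9558·6414|7951) = (9558|7951)·(6414|7951).
First factor (9558|7951):
Reduce the numerator: 9558 ≡ 1607 (mod 7951), so (9558|7951) = (1607|7951).
Both 1607 ≡ 3 and 7951 ≡ 3 (mod 4), so reciprocity gives (1607|7951) = -(7951|1607). Reduce: 7951 ≡ 1523 (mod 1607). Now have -(1523|1607).
Both 1523 ≡ 3 and 1607 ≡ 3 (mod 4), so reciprocity gives (1523|1607) = -(1607|1523). Reduce: 1607 ≡ 84 (mod 1523). Now have (84|1523).
Factor out 2: 84 = 2^2·21. Since 1523 ≡ 3 (mod 8), (2|1523) = -1, and (2|1523)^2 = +1. Now have (21|1523).
21 ≡ 1 (mod 4), so quadratic reciprocity gives (21|1523) = (1523|21). Reduce: 1523 ≡ 11 (mod 21). Now have (11|21).
21 ≡ 1 (mod 4), so quadratic reciprocity gives (11|21) = (21|11). Reduce: 21 ≡ 10 (mod 11). Now have (10|11).
Factor out 2: 10 = 2·5. Since 11 ≡ 3 (mod 8), (2|11) = -1. Now have -(5|11).
5 ≡ 1 (mod 4), so quadratic reciprocity gives (5|11) = (11|5). Reduce: 11 ≡ 1 (mod 5). Now have -(1|5).
(1|5) = 1. Collecting the sign factors: -1.
Second factor (6414|7951):
Factor out 2: 6414 = 2·3207. Since 7951 ≡ 7 (mod 8), (2|7951) = +1. Now have (3207|7951).
Both 3207 ≡ 3 and 7951 ≡ 3 (mod 4), so reciprocity gives (3207|7951) = -(7951|3207). Reduce: 7951 ≡ 1537 (mod 3207). Now have -(1537|3207).
1537 ≡ 1 (mod 4), so quadratic reciprocity gives (1537|3207) = (3207|1537). Reduce: 3207 ≡ 133 (mod 1537). Now have -(133|1537).
133 ≡ 1 (mod 4), so quadratic reciprocity gives (133|1537) = (1537|133). Reduce: 1537 ≡ 74 (mod 133). Now have -(74|133).
Factor out 2: 74 = 2·37. Since 133 ≡ 5 (mod 8), (2|133) = -1. Now have (37|133).
37 ≡ 1 (mod 4), so quadratic reciprocity gives (37|133) = (133|37). Reduce: 133 ≡ 22 (mod 37). Now have (22|37).
Factor out 2: 22 = 2·11. Since 37 ≡ 5 (mod 8), (2|37) = -1. Now have -(11|37).
37 ≡ 1 (mod 4), so quadratic reciprocity gives (11|37) = (37|11). Reduce: 37 ≡ 4 (mod 11). Now have -(4|11).
Factor out 2: 4 = 2^2. Since 11 ≡ 3 (mod 8), (2|11) = -1, and (2|11)^2 = +1. Now have -(1|11).
(1|11) = 1. Collecting the sign factors: -1.
Product: (-1)·(-1) = 1.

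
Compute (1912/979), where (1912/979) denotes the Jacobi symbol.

(1912/979)
  = (933/979)    [1912 ≡ 933 mod 979]
  = (979/933)    [QR: 933 ≡ 1 mod 4, sign kept]
  = (46/933)    [979 ≡ 46 mod 933]
  = -(23/933)    [933 ≡ 5 mod 8 ⇒ (2/933) = -1]
  = -(933/23)    [QR: 933 ≡ 1 mod 4, sign kept]
  = -(13/23)    [933 ≡ 13 mod 23]
  = -(23/13)    [QR: 13 ≡ 1 mod 4, sign kept]
  = -(10/13)    [23 ≡ 10 mod 13]
  = (5/13)    [13 ≡ 5 mod 8 ⇒ (2/13) = -1]
  = (13/5)    [QR: 5 ≡ 1 mod 4, sign kept]
  = (3/5)    [13 ≡ 3 mod 5]
  = (5/3)    [QR: 5 ≡ 1 mod 4, sign kept]
  = (2/3)    [5 ≡ 2 mod 3]
  = -(1/3)    [3 ≡ 3 mod 8 ⇒ (2/3) = -1]
  = -1    [(1/3) = 1]

-1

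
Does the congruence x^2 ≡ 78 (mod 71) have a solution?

Reduce the numerator: 78 ≡ 7 (mod 71), so (78|71) = (7|71).
Both 7 ≡ 3 and 71 ≡ 3 (mod 4), so reciprocity gives (7|71) = -(71|7). Reduce: 71 ≡ 1 (mod 7). Now have -(1|7).
(1|7) = 1. Collecting the sign factors: -1.
The Legendre symbol is -1, so x^2 ≡ 78 (mod 71) has no solution.

no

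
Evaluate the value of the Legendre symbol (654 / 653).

1

(654 / 653)
  = (1 / 653)    [654 ≡ 1 mod 653]
  = 1    [(1 / 653) = 1]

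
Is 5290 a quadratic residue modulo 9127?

no

(5290|9127)
  = (2645|9127)    [9127 ≡ 7 mod 8 ⇒ (2|9127) = +1]
  = (9127|2645)    [QR: 2645 ≡ 1 mod 4, sign kept]
  = (1192|2645)    [9127 ≡ 1192 mod 2645]
  = -(149|2645)    [2645 ≡ 5 mod 8 ⇒ (2|2645)^3 = -1]
  = -(2645|149)    [QR: 149 ≡ 1 mod 4, sign kept]
  = -(112|149)    [2645 ≡ 112 mod 149]
  = -(7|149)    [149 ≡ 5 mod 8 ⇒ (2|149)^4 = +1]
  = -(149|7)    [QR: 149 ≡ 1 mod 4, sign kept]
  = -(2|7)    [149 ≡ 2 mod 7]
  = -(1|7)    [7 ≡ 7 mod 8 ⇒ (2|7) = +1]
  = -1    [(1|7) = 1]
(5290|9127) = -1, and 9127 is prime, so 5290 is not a quadratic residue mod 9127.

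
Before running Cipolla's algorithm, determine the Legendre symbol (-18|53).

-1

(-18|53)
  = (18|53)    [53 ≡ 1 mod 4 ⇒ (-1|53) = +1]
  = -(9|53)    [53 ≡ 5 mod 8 ⇒ (2|53) = -1]
  = -(53|9)    [QR: 9 ≡ 1 mod 4, sign kept]
  = -(8|9)    [53 ≡ 8 mod 9]
  = -(1|9)    [9 ≡ 1 mod 8 ⇒ (2|9)^3 = +1]
  = -1    [(1|9) = 1]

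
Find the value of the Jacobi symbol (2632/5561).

1

Factor out 2: 2632 = 2^3·329. Since 5561 ≡ 1 (mod 8), (2/5561) = +1, and (2/5561)^3 = +1. Now have (329/5561).
329 ≡ 1 (mod 4), so quadratic reciprocity gives (329/5561) = (5561/329). Reduce: 5561 ≡ 297 (mod 329). Now have (297/329).
297 ≡ 1 (mod 4), so quadratic reciprocity gives (297/329) = (329/297). Reduce: 329 ≡ 32 (mod 297). Now have (32/297).
Factor out 2: 32 = 2^5. Since 297 ≡ 1 (mod 8), (2/297) = +1, and (2/297)^5 = +1. Now have (1/297).
(1/297) = 1. Collecting the sign factors: 1.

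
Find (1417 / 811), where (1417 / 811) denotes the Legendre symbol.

-1

(1417 / 811)
  = (606 / 811)    [1417 ≡ 606 mod 811]
  = -(303 / 811)    [811 ≡ 3 mod 8 ⇒ (2 / 811) = -1]
  = (811 / 303)    [QR: both ≡ 3 mod 4, sign flips]
  = (205 / 303)    [811 ≡ 205 mod 303]
  = (303 / 205)    [QR: 205 ≡ 1 mod 4, sign kept]
  = (98 / 205)    [303 ≡ 98 mod 205]
  = -(49 / 205)    [205 ≡ 5 mod 8 ⇒ (2 / 205) = -1]
  = -(205 / 49)    [QR: 49 ≡ 1 mod 4, sign kept]
  = -(9 / 49)    [205 ≡ 9 mod 49]
  = -(49 / 9)    [QR: 9 ≡ 1 mod 4, sign kept]
  = -(4 / 9)    [49 ≡ 4 mod 9]
  = -(1 / 9)    [9 ≡ 1 mod 8 ⇒ (2 / 9)^2 = +1]
  = -1    [(1 / 9) = 1]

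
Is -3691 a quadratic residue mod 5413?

no

Pull out -1: (-3691/5413) = (-1/5413)·(3691/5413). Since 5413 ≡ 1 (mod 4), (-1/5413) = +1. Now have (3691/5413).
5413 ≡ 1 (mod 4), so quadratic reciprocity gives (3691/5413) = (5413/3691). Reduce: 5413 ≡ 1722 (mod 3691). Now have (1722/3691).
Factor out 2: 1722 = 2·861. Since 3691 ≡ 3 (mod 8), (2/3691) = -1. Now have -(861/3691).
861 ≡ 1 (mod 4), so quadratic reciprocity gives (861/3691) = (3691/861). Reduce: 3691 ≡ 247 (mod 861). Now have -(247/861).
861 ≡ 1 (mod 4), so quadratic reciprocity gives (247/861) = (861/247). Reduce: 861 ≡ 120 (mod 247). Now have -(120/247).
Factor out 2: 120 = 2^3·15. Since 247 ≡ 7 (mod 8), (2/247) = +1, and (2/247)^3 = +1. Now have -(15/247).
Both 15 ≡ 3 and 247 ≡ 3 (mod 4), so reciprocity gives (15/247) = -(247/15). Reduce: 247 ≡ 7 (mod 15). Now have (7/15).
Both 7 ≡ 3 and 15 ≡ 3 (mod 4), so reciprocity gives (7/15) = -(15/7). Reduce: 15 ≡ 1 (mod 7). Now have -(1/7).
(1/7) = 1. Collecting the sign factors: -1.
(-3691/5413) = -1, and 5413 is prime, so -3691 is not a quadratic residue mod 5413.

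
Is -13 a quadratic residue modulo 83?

(-13/83)
  = (70/83)    [-13 ≡ 70 mod 83]
  = -(35/83)    [83 ≡ 3 mod 8 ⇒ (2/83) = -1]
  = (83/35)    [QR: both ≡ 3 mod 4, sign flips]
  = (13/35)    [83 ≡ 13 mod 35]
  = (35/13)    [QR: 13 ≡ 1 mod 4, sign kept]
  = (9/13)    [35 ≡ 9 mod 13]
  = (13/9)    [QR: 9 ≡ 1 mod 4, sign kept]
  = (4/9)    [13 ≡ 4 mod 9]
  = (1/9)    [9 ≡ 1 mod 8 ⇒ (2/9)^2 = +1]
  = 1    [(1/9) = 1]
The Legendre symbol is 1, so x^2 ≡ -13 (mod 83) has solution.

yes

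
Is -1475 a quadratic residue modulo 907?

(-1475/907)
  = (339/907)    [-1475 ≡ 339 mod 907]
  = -(907/339)    [QR: both ≡ 3 mod 4, sign flips]
  = -(229/339)    [907 ≡ 229 mod 339]
  = -(339/229)    [QR: 229 ≡ 1 mod 4, sign kept]
  = -(110/229)    [339 ≡ 110 mod 229]
  = (55/229)    [229 ≡ 5 mod 8 ⇒ (2/229) = -1]
  = (229/55)    [QR: 229 ≡ 1 mod 4, sign kept]
  = (9/55)    [229 ≡ 9 mod 55]
  = (55/9)    [QR: 9 ≡ 1 mod 4, sign kept]
  = (1/9)    [55 ≡ 1 mod 9]
  = 1    [(1/9) = 1]
The Legendre symbol is 1, so x^2 ≡ -1475 (mod 907) has solution.

yes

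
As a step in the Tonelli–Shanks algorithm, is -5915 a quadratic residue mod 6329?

(-5915/6329)
  = (5915/6329)    [6329 ≡ 1 mod 4 ⇒ (-1/6329) = +1]
  = (6329/5915)    [QR: 6329 ≡ 1 mod 4, sign kept]
  = (414/5915)    [6329 ≡ 414 mod 5915]
  = -(207/5915)    [5915 ≡ 3 mod 8 ⇒ (2/5915) = -1]
  = (5915/207)    [QR: both ≡ 3 mod 4, sign flips]
  = (119/207)    [5915 ≡ 119 mod 207]
  = -(207/119)    [QR: both ≡ 3 mod 4, sign flips]
  = -(88/119)    [207 ≡ 88 mod 119]
  = -(11/119)    [119 ≡ 7 mod 8 ⇒ (2/119)^3 = +1]
  = (119/11)    [QR: both ≡ 3 mod 4, sign flips]
  = (9/11)    [119 ≡ 9 mod 11]
  = (11/9)    [QR: 9 ≡ 1 mod 4, sign kept]
  = (2/9)    [11 ≡ 2 mod 9]
  = (1/9)    [9 ≡ 1 mod 8 ⇒ (2/9) = +1]
  = 1    [(1/9) = 1]
(-5915/6329) = 1, and 6329 is prime, so -5915 is a quadratic residue mod 6329.

yes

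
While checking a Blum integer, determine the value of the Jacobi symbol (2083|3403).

(2083|3403)
  = -(3403|2083)    [QR: both ≡ 3 mod 4, sign flips]
  = -(1320|2083)    [3403 ≡ 1320 mod 2083]
  = (165|2083)    [2083 ≡ 3 mod 8 ⇒ (2|2083)^3 = -1]
  = (2083|165)    [QR: 165 ≡ 1 mod 4, sign kept]
  = (103|165)    [2083 ≡ 103 mod 165]
  = (165|103)    [QR: 165 ≡ 1 mod 4, sign kept]
  = (62|103)    [165 ≡ 62 mod 103]
  = (31|103)    [103 ≡ 7 mod 8 ⇒ (2|103) = +1]
  = -(103|31)    [QR: both ≡ 3 mod 4, sign flips]
  = -(10|31)    [103 ≡ 10 mod 31]
  = -(5|31)    [31 ≡ 7 mod 8 ⇒ (2|31) = +1]
  = -(31|5)    [QR: 5 ≡ 1 mod 4, sign kept]
  = -(1|5)    [31 ≡ 1 mod 5]
  = -1    [(1|5) = 1]

-1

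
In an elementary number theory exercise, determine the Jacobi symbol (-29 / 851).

Pull out -1: (-29 / 851) = (-1 / 851)·(29 / 851). Since 851 ≡ 3 (mod 4), (-1 / 851) = -1. Now have -(29 / 851).
29 ≡ 1 (mod 4), so quadratic reciprocity gives (29 / 851) = (851 / 29). Reduce: 851 ≡ 10 (mod 29). Now have -(10 / 29).
Factor out 2: 10 = 2·5. Since 29 ≡ 5 (mod 8), (2 / 29) = -1. Now have (5 / 29).
5 ≡ 1 (mod 4), so quadratic reciprocity gives (5 / 29) = (29 / 5). Reduce: 29 ≡ 4 (mod 5). Now have (4 / 5).
Factor out 2: 4 = 2^2. Since 5 ≡ 5 (mod 8), (2 / 5) = -1, and (2 / 5)^2 = +1. Now have (1 / 5).
(1 / 5) = 1. Collecting the sign factors: 1.

1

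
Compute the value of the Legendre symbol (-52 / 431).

1

Pull out -1: (-52 / 431) = (-1 / 431)·(52 / 431). Since 431 ≡ 3 (mod 4), (-1 / 431) = -1. Now have -(52 / 431).
Factor out 2: 52 = 2^2·13. Since 431 ≡ 7 (mod 8), (2 / 431) = +1, and (2 / 431)^2 = +1. Now have -(13 / 431).
13 ≡ 1 (mod 4), so quadratic reciprocity gives (13 / 431) = (431 / 13). Reduce: 431 ≡ 2 (mod 13). Now have -(2 / 13).
Factor out 2: 2 = 2. Since 13 ≡ 5 (mod 8), (2 / 13) = -1. Now have (1 / 13).
(1 / 13) = 1. Collecting the sign factors: 1.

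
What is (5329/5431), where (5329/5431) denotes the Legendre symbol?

5329 ≡ 1 (mod 4), so quadratic reciprocity gives (5329/5431) = (5431/5329). Reduce: 5431 ≡ 102 (mod 5329). Now have (102/5329).
Factor out 2: 102 = 2·51. Since 5329 ≡ 1 (mod 8), (2/5329) = +1. Now have (51/5329).
5329 ≡ 1 (mod 4), so quadratic reciprocity gives (51/5329) = (5329/51). Reduce: 5329 ≡ 25 (mod 51). Now have (25/51).
25 ≡ 1 (mod 4), so quadratic reciprocity gives (25/51) = (51/25). Reduce: 51 ≡ 1 (mod 25). Now have (1/25).
(1/25) = 1. Collecting the sign factors: 1.

1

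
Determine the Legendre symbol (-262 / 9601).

1

Pull out -1: (-262 / 9601) = (-1 / 9601)·(262 / 9601). Since 9601 ≡ 1 (mod 4), (-1 / 9601) = +1. Now have (262 / 9601).
Factor out 2: 262 = 2·131. Since 9601 ≡ 1 (mod 8), (2 / 9601) = +1. Now have (131 / 9601).
9601 ≡ 1 (mod 4), so quadratic reciprocity gives (131 / 9601) = (9601 / 131). Reduce: 9601 ≡ 38 (mod 131). Now have (38 / 131).
Factor out 2: 38 = 2·19. Since 131 ≡ 3 (mod 8), (2 / 131) = -1. Now have -(19 / 131).
Both 19 ≡ 3 and 131 ≡ 3 (mod 4), so reciprocity gives (19 / 131) = -(131 / 19). Reduce: 131 ≡ 17 (mod 19). Now have (17 / 19).
17 ≡ 1 (mod 4), so quadratic reciprocity gives (17 / 19) = (19 / 17). Reduce: 19 ≡ 2 (mod 17). Now have (2 / 17).
Factor out 2: 2 = 2. Since 17 ≡ 1 (mod 8), (2 / 17) = +1. Now have (1 / 17).
(1 / 17) = 1. Collecting the sign factors: 1.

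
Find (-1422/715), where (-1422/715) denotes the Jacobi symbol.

(-1422/715)
  = (8/715)    [-1422 ≡ 8 mod 715]
  = -(1/715)    [715 ≡ 3 mod 8 ⇒ (2/715)^3 = -1]
  = -1    [(1/715) = 1]

-1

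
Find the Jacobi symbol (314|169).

1

(314|169)
  = (145|169)    [314 ≡ 145 mod 169]
  = (169|145)    [QR: 145 ≡ 1 mod 4, sign kept]
  = (24|145)    [169 ≡ 24 mod 145]
  = (3|145)    [145 ≡ 1 mod 8 ⇒ (2|145)^3 = +1]
  = (145|3)    [QR: 145 ≡ 1 mod 4, sign kept]
  = (1|3)    [145 ≡ 1 mod 3]
  = 1    [(1|3) = 1]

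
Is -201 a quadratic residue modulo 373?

no

Pull out -1: (-201/373) = (-1/373)·(201/373). Since 373 ≡ 1 (mod 4), (-1/373) = +1. Now have (201/373).
201 ≡ 1 (mod 4), so quadratic reciprocity gives (201/373) = (373/201). Reduce: 373 ≡ 172 (mod 201). Now have (172/201).
Factor out 2: 172 = 2^2·43. Since 201 ≡ 1 (mod 8), (2/201) = +1, and (2/201)^2 = +1. Now have (43/201).
201 ≡ 1 (mod 4), so quadratic reciprocity gives (43/201) = (201/43). Reduce: 201 ≡ 29 (mod 43). Now have (29/43).
29 ≡ 1 (mod 4), so quadratic reciprocity gives (29/43) = (43/29). Reduce: 43 ≡ 14 (mod 29). Now have (14/29).
Factor out 2: 14 = 2·7. Since 29 ≡ 5 (mod 8), (2/29) = -1. Now have -(7/29).
29 ≡ 1 (mod 4), so quadratic reciprocity gives (7/29) = (29/7). Reduce: 29 ≡ 1 (mod 7). Now have -(1/7).
(1/7) = 1. Collecting the sign factors: -1.
The Legendre symbol is -1, so x^2 ≡ -201 (mod 373) has no solution.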